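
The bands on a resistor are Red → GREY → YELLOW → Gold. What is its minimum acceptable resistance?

Red → 2 (first significant figure)
Grey → 8 (second significant figure)
Yellow → ×10^4 multiplier
Gold → ±5% tolerance
28 × 10000 = 280000 Ω
Minimum = 280000 × (1 − 5/100) = 266000 Ω.

266000 Ω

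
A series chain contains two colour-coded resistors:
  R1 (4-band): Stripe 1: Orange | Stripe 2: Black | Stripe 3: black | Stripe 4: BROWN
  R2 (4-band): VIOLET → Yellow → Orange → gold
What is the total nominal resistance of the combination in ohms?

R1: orange, black → 30; black ×1 → 30 Ω.
R2: violet, yellow → 74; orange ×10^3 → 74000 Ω.
Series: 30 + 74000 = 74030 Ω.

74030 Ω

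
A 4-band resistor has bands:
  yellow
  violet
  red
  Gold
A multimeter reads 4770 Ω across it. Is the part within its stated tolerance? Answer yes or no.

Yellow → 4 (first significant figure)
Violet → 7 (second significant figure)
Red → ×10^2 multiplier
Gold → ±5% tolerance
47 × 100 = 4700 Ω
Allowed range: 4465 Ω to 4935 Ω.
4770 Ω lies inside that range.

yes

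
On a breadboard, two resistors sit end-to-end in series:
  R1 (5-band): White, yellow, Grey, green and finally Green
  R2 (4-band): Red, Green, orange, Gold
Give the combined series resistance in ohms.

R1: white, yellow, grey → 948; green ×10^5 → 94800000 Ω.
R2: red, green → 25; orange ×10^3 → 25000 Ω.
Series: 94800000 + 25000 = 94825000 Ω.

94825000 Ω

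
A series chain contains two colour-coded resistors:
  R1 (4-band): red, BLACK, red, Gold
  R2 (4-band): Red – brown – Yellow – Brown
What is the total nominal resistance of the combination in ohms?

R1: red, black → 20; red ×10^2 → 2000 Ω.
R2: red, brown → 21; yellow ×10^4 → 210000 Ω.
Series: 2000 + 210000 = 212000 Ω.

212000 Ω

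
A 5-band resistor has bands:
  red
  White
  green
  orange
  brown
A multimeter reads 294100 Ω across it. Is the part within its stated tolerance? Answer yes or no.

yes

Red → 2 (first significant figure)
White → 9 (second significant figure)
Green → 5 (third significant figure)
Orange → ×10^3 multiplier
Brown → ±1% tolerance
295 × 1000 = 295000 Ω
Allowed range: 292050 Ω to 297950 Ω.
294100 Ω lies inside that range.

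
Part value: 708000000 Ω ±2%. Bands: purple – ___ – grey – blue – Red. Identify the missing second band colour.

black

708000000 Ω = 708 × 10^6.
The second band gives digit 0 of the significand, and 0 is black.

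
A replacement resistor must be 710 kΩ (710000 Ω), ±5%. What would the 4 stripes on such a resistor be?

710000 Ω = 71 × 10^4.
7 → violet
1 → brown
Multiplier 10^4 → yellow.
±5% tolerance → gold.

violet, brown, yellow, gold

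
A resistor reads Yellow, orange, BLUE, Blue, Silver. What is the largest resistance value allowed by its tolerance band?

479600000 Ω

Yellow → 4 (first significant figure)
Orange → 3 (second significant figure)
Blue → 6 (third significant figure)
Blue → ×10^6 multiplier
Silver → ±10% tolerance
436 × 1000000 = 436000000 Ω
Largest = 436000000 × (1 + 10/100) = 479600000 Ω.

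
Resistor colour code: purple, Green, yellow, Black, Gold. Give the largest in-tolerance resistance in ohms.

791.7 Ω

Violet → 7 (first significant figure)
Green → 5 (second significant figure)
Yellow → 4 (third significant figure)
Black → ×1 multiplier
Gold → ±5% tolerance
754 × 1 = 754 Ω
Largest = 754 × (1 + 5/100) = 791.7 Ω.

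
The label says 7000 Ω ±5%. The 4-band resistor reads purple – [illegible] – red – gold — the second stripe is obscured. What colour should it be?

black

7000 Ω = 70 × 10^2.
The second band gives digit 0 of the significand, and 0 is black.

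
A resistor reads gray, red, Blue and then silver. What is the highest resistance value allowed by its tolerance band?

Grey → 8 (first significant figure)
Red → 2 (second significant figure)
Blue → ×10^6 multiplier
Silver → ±10% tolerance
82 × 1000000 = 82000000 Ω
Highest = 82000000 × (1 + 10/100) = 90200000 Ω.

90200000 Ω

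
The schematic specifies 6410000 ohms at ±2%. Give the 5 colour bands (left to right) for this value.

6410000 Ω = 641 × 10^4.
6 → blue
4 → yellow
1 → brown
Multiplier 10^4 → yellow.
±2% tolerance → red.

blue, yellow, brown, yellow, red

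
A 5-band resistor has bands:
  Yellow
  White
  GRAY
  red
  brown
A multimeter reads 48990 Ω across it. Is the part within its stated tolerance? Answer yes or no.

Yellow → 4 (first significant figure)
White → 9 (second significant figure)
Grey → 8 (third significant figure)
Red → ×10^2 multiplier
Brown → ±1% tolerance
498 × 100 = 49800 Ω
Allowed range: 49302 Ω to 50298 Ω.
48990 Ω lies outside that range.

no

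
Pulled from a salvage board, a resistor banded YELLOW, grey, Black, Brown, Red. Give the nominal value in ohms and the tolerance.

Yellow → 4 (first significant figure)
Grey → 8 (second significant figure)
Black → 0 (third significant figure)
Brown → ×10 multiplier
Red → ±2% tolerance
480 × 10 = 4800 Ω

4800 Ω ±2%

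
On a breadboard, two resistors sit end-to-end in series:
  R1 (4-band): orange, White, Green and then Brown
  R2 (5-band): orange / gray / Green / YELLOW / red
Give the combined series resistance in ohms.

7750000 Ω

R1: orange, white → 39; green ×10^5 → 3900000 Ω.
R2: orange, grey, green → 385; yellow ×10^4 → 3850000 Ω.
Series: 3900000 + 3850000 = 7750000 Ω.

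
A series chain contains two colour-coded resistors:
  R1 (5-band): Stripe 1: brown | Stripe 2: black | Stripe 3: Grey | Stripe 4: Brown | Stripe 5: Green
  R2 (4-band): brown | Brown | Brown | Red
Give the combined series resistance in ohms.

1190 Ω

R1: brown, black, grey → 108; brown ×10 → 1080 Ω.
R2: brown, brown → 11; brown ×10 → 110 Ω.
Series: 1080 + 110 = 1190 Ω.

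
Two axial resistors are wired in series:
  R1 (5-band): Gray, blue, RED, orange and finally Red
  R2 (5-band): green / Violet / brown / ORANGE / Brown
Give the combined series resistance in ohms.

1433000 Ω

R1: grey, blue, red → 862; orange ×10^3 → 862000 Ω.
R2: green, violet, brown → 571; orange ×10^3 → 571000 Ω.
Series: 862000 + 571000 = 1433000 Ω.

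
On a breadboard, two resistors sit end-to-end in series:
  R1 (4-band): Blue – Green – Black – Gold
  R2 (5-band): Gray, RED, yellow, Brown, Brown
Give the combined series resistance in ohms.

R1: blue, green → 65; black ×1 → 65 Ω.
R2: grey, red, yellow → 824; brown ×10 → 8240 Ω.
Series: 65 + 8240 = 8305 Ω.

8305 Ω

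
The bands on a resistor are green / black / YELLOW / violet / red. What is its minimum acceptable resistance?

Green → 5 (first significant figure)
Black → 0 (second significant figure)
Yellow → 4 (third significant figure)
Violet → ×10^7 multiplier
Red → ±2% tolerance
504 × 10000000 = 5040000000 Ω
Minimum = 5040000000 × (1 − 2/100) = 4939200000 Ω.

4939200000 Ω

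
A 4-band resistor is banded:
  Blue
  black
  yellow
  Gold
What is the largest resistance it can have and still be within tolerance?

Blue → 6 (first significant figure)
Black → 0 (second significant figure)
Yellow → ×10^4 multiplier
Gold → ±5% tolerance
60 × 10000 = 600000 Ω
Largest = 600000 × (1 + 5/100) = 630000 Ω.

630000 Ω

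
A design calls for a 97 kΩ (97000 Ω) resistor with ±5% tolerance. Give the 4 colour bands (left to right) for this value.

white, violet, orange, gold

97000 Ω = 97 × 10^3.
9 → white
7 → violet
Multiplier 10^3 → orange.
±5% tolerance → gold.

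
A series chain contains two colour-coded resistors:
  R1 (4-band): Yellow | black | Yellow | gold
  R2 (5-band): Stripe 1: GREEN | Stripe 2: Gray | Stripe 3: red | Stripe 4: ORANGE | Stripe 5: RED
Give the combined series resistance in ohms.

982000 Ω

R1: yellow, black → 40; yellow ×10^4 → 400000 Ω.
R2: green, grey, red → 582; orange ×10^3 → 582000 Ω.
Series: 400000 + 582000 = 982000 Ω.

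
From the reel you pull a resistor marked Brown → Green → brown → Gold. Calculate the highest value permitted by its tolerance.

157.5 Ω

Brown → 1 (first significant figure)
Green → 5 (second significant figure)
Brown → ×10 multiplier
Gold → ±5% tolerance
15 × 10 = 150 Ω
Highest = 150 × (1 + 5/100) = 157.5 Ω.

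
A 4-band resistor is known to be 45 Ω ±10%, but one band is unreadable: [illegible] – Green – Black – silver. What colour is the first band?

yellow

45 Ω = 45 × 10^0.
The first band gives digit 4 of the significand, and 4 is yellow.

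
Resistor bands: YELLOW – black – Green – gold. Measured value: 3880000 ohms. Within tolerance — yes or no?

yes

Yellow → 4 (first significant figure)
Black → 0 (second significant figure)
Green → ×10^5 multiplier
Gold → ±5% tolerance
40 × 100000 = 4000000 Ω
Allowed range: 3800000 Ω to 4200000 Ω.
3880000 ohms lies inside that range.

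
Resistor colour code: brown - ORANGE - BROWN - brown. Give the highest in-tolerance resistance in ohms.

Brown → 1 (first significant figure)
Orange → 3 (second significant figure)
Brown → ×10 multiplier
Brown → ±1% tolerance
13 × 10 = 130 Ω
Highest = 130 × (1 + 1/100) = 131.3 Ω.

131.3 Ω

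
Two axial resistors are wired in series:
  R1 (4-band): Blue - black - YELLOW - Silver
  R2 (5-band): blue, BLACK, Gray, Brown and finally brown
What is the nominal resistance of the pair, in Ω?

R1: blue, black → 60; yellow ×10^4 → 600000 Ω.
R2: blue, black, grey → 608; brown ×10 → 6080 Ω.
Series: 600000 + 6080 = 606080 Ω.

606080 Ω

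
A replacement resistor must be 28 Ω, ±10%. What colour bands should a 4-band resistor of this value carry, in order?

red, grey, black, silver

28 Ω = 28 × 10^0.
2 → red
8 → grey
Multiplier 10^0 → black.
±10% tolerance → silver.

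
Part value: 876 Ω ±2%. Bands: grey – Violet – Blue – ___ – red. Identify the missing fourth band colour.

876 Ω = 876 × 10^0.
The fourth band is the multiplier, 10^0, which is black.

black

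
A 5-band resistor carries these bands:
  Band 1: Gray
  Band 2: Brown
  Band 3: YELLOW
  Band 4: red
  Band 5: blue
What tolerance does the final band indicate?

The last band, blue, is the tolerance band.
Blue corresponds to ±0.25%.

±0.25%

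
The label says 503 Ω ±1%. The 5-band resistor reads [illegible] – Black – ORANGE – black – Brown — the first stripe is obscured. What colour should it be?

503 Ω = 503 × 10^0.
The first band gives digit 5 of the significand, and 5 is green.

green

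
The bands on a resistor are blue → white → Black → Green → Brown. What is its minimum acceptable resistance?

68310000 Ω

Blue → 6 (first significant figure)
White → 9 (second significant figure)
Black → 0 (third significant figure)
Green → ×10^5 multiplier
Brown → ±1% tolerance
690 × 100000 = 69000000 Ω
Minimum = 69000000 × (1 − 1/100) = 68310000 Ω.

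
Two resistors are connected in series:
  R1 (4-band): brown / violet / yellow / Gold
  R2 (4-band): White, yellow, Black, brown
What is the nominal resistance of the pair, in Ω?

170094 Ω

R1: brown, violet → 17; yellow ×10^4 → 170000 Ω.
R2: white, yellow → 94; black ×1 → 94 Ω.
Series: 170000 + 94 = 170094 Ω.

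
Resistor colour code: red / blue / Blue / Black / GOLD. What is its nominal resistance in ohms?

Red → 2 (first significant figure)
Blue → 6 (second significant figure)
Blue → 6 (third significant figure)
Black → ×1 multiplier
266 × 1 = 266 Ω

266 Ω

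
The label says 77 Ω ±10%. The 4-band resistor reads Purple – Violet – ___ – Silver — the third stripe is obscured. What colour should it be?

77 Ω = 77 × 10^0.
The third band is the multiplier, 10^0, which is black.

black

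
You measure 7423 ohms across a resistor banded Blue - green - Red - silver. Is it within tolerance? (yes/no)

Blue → 6 (first significant figure)
Green → 5 (second significant figure)
Red → ×10^2 multiplier
Silver → ±10% tolerance
65 × 100 = 6500 Ω
Allowed range: 5850 Ω to 7150 Ω.
7423 ohms lies outside that range.

no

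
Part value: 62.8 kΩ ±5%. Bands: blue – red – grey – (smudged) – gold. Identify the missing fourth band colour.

red

62800 Ω = 628 × 10^2.
The fourth band is the multiplier, 10^2, which is red.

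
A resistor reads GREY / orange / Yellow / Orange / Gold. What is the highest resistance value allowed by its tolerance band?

875700 Ω

Grey → 8 (first significant figure)
Orange → 3 (second significant figure)
Yellow → 4 (third significant figure)
Orange → ×10^3 multiplier
Gold → ±5% tolerance
834 × 1000 = 834000 Ω
Highest = 834000 × (1 + 5/100) = 875700 Ω.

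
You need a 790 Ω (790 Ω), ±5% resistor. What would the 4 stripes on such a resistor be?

790 Ω = 79 × 10^1.
7 → violet
9 → white
Multiplier 10^1 → brown.
±5% tolerance → gold.

violet, white, brown, gold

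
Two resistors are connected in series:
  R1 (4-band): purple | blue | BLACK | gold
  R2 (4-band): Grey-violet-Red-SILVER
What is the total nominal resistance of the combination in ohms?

R1: violet, blue → 76; black ×1 → 76 Ω.
R2: grey, violet → 87; red ×10^2 → 8700 Ω.
Series: 76 + 8700 = 8776 Ω.

8776 Ω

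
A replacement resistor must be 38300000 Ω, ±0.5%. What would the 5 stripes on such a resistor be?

38300000 Ω = 383 × 10^5.
3 → orange
8 → grey
3 → orange
Multiplier 10^5 → green.
±0.5% tolerance → green.

orange, grey, orange, green, green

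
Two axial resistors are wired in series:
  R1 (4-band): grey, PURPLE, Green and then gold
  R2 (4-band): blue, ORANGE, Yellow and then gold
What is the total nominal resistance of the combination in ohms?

R1: grey, violet → 87; green ×10^5 → 8700000 Ω.
R2: blue, orange → 63; yellow ×10^4 → 630000 Ω.
Series: 8700000 + 630000 = 9330000 Ω.

9330000 Ω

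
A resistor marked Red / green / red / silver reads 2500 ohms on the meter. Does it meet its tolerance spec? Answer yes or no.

Red → 2 (first significant figure)
Green → 5 (second significant figure)
Red → ×10^2 multiplier
Silver → ±10% tolerance
25 × 100 = 2500 Ω
Allowed range: 2250 Ω to 2750 Ω.
2500 ohms lies inside that range.

yes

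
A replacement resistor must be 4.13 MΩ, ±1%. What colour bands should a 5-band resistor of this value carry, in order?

4130000 Ω = 413 × 10^4.
4 → yellow
1 → brown
3 → orange
Multiplier 10^4 → yellow.
±1% tolerance → brown.

yellow, brown, orange, yellow, brown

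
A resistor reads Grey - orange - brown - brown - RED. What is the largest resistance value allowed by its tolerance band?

Grey → 8 (first significant figure)
Orange → 3 (second significant figure)
Brown → 1 (third significant figure)
Brown → ×10 multiplier
Red → ±2% tolerance
831 × 10 = 8310 Ω
Largest = 8310 × (1 + 2/100) = 8476.2 Ω.

8476.2 Ω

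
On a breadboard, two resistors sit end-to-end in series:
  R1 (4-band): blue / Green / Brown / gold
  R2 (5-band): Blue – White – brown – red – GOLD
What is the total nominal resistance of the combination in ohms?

R1: blue, green → 65; brown ×10 → 650 Ω.
R2: blue, white, brown → 691; red ×10^2 → 69100 Ω.
Series: 650 + 69100 = 69750 Ω.

69750 Ω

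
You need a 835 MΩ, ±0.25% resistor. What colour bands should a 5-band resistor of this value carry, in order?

835000000 Ω = 835 × 10^6.
8 → grey
3 → orange
5 → green
Multiplier 10^6 → blue.
±0.25% tolerance → blue.

grey, orange, green, blue, blue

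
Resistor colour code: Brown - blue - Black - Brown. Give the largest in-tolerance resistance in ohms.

Brown → 1 (first significant figure)
Blue → 6 (second significant figure)
Black → ×1 multiplier
Brown → ±1% tolerance
16 × 1 = 16 Ω
Largest = 16 × (1 + 1/100) = 16.16 Ω.

16.16 Ω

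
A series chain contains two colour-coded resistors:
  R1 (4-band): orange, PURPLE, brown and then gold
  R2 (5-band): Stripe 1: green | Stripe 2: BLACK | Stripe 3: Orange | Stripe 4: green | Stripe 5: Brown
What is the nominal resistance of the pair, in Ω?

50300370 Ω

R1: orange, violet → 37; brown ×10 → 370 Ω.
R2: green, black, orange → 503; green ×10^5 → 50300000 Ω.
Series: 370 + 50300000 = 50300370 Ω.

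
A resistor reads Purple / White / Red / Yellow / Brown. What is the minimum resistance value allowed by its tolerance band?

Violet → 7 (first significant figure)
White → 9 (second significant figure)
Red → 2 (third significant figure)
Yellow → ×10^4 multiplier
Brown → ±1% tolerance
792 × 10000 = 7920000 Ω
Minimum = 7920000 × (1 − 1/100) = 7840800 Ω.

7840800 Ω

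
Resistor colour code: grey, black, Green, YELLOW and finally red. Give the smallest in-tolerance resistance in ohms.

Grey → 8 (first significant figure)
Black → 0 (second significant figure)
Green → 5 (third significant figure)
Yellow → ×10^4 multiplier
Red → ±2% tolerance
805 × 10000 = 8050000 Ω
Smallest = 8050000 × (1 − 2/100) = 7889000 Ω.

7889000 Ω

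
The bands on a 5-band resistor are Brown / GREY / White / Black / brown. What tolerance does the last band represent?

The last band, brown, is the tolerance band.
Brown corresponds to ±1%.

±1%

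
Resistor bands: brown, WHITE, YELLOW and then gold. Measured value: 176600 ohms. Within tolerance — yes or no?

Brown → 1 (first significant figure)
White → 9 (second significant figure)
Yellow → ×10^4 multiplier
Gold → ±5% tolerance
19 × 10000 = 190000 Ω
Allowed range: 180500 Ω to 199500 Ω.
176600 ohms lies outside that range.

no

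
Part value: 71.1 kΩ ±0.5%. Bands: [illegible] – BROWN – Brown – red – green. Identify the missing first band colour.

violet

71100 Ω = 711 × 10^2.
The first band gives digit 7 of the significand, and 7 is violet.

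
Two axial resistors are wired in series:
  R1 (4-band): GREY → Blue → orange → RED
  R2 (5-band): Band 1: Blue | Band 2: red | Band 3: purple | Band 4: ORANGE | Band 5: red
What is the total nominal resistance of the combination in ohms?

713000 Ω

R1: grey, blue → 86; orange ×10^3 → 86000 Ω.
R2: blue, red, violet → 627; orange ×10^3 → 627000 Ω.
Series: 86000 + 627000 = 713000 Ω.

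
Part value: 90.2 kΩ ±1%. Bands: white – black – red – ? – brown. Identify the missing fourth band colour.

red

90200 Ω = 902 × 10^2.
The fourth band is the multiplier, 10^2, which is red.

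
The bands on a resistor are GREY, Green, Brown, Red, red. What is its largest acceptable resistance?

86802 Ω

Grey → 8 (first significant figure)
Green → 5 (second significant figure)
Brown → 1 (third significant figure)
Red → ×10^2 multiplier
Red → ±2% tolerance
851 × 100 = 85100 Ω
Largest = 85100 × (1 + 2/100) = 86802 Ω.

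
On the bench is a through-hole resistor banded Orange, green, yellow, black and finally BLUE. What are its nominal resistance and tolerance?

Orange → 3 (first significant figure)
Green → 5 (second significant figure)
Yellow → 4 (third significant figure)
Black → ×1 multiplier
Blue → ±0.25% tolerance
354 × 1 = 354 Ω

354 Ω ±0.25%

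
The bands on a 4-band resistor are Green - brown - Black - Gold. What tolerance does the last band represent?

The last band, gold, is the tolerance band.
Gold corresponds to ±5%.

±5%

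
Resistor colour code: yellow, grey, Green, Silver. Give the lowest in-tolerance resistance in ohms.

4320000 Ω

Yellow → 4 (first significant figure)
Grey → 8 (second significant figure)
Green → ×10^5 multiplier
Silver → ±10% tolerance
48 × 100000 = 4800000 Ω
Lowest = 4800000 × (1 − 10/100) = 4320000 Ω.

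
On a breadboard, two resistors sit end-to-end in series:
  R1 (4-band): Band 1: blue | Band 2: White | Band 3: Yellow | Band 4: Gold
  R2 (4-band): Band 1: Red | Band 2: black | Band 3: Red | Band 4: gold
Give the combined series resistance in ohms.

R1: blue, white → 69; yellow ×10^4 → 690000 Ω.
R2: red, black → 20; red ×10^2 → 2000 Ω.
Series: 690000 + 2000 = 692000 Ω.

692000 Ω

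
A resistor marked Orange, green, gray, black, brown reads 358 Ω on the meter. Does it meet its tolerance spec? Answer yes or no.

yes

Orange → 3 (first significant figure)
Green → 5 (second significant figure)
Grey → 8 (third significant figure)
Black → ×1 multiplier
Brown → ±1% tolerance
358 × 1 = 358 Ω
Allowed range: 354.42 Ω to 361.58 Ω.
358 Ω lies inside that range.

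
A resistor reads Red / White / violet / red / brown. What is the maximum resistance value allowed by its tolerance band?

29997 Ω

Red → 2 (first significant figure)
White → 9 (second significant figure)
Violet → 7 (third significant figure)
Red → ×10^2 multiplier
Brown → ±1% tolerance
297 × 100 = 29700 Ω
Maximum = 29700 × (1 + 1/100) = 29997 Ω.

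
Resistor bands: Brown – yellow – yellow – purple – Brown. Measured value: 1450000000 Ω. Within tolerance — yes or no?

yes

Brown → 1 (first significant figure)
Yellow → 4 (second significant figure)
Yellow → 4 (third significant figure)
Violet → ×10^7 multiplier
Brown → ±1% tolerance
144 × 10000000 = 1440000000 Ω
Allowed range: 1425600000 Ω to 1454400000 Ω.
1450000000 Ω lies inside that range.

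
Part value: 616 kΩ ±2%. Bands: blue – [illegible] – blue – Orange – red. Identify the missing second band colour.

616000 Ω = 616 × 10^3.
The second band gives digit 1 of the significand, and 1 is brown.

brown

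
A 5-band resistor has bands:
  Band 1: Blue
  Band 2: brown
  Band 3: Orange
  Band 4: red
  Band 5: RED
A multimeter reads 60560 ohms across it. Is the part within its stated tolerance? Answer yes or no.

Blue → 6 (first significant figure)
Brown → 1 (second significant figure)
Orange → 3 (third significant figure)
Red → ×10^2 multiplier
Red → ±2% tolerance
613 × 100 = 61300 Ω
Allowed range: 60074 Ω to 62526 Ω.
60560 ohms lies inside that range.

yes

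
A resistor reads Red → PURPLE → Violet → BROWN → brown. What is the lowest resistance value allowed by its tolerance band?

Red → 2 (first significant figure)
Violet → 7 (second significant figure)
Violet → 7 (third significant figure)
Brown → ×10 multiplier
Brown → ±1% tolerance
277 × 10 = 2770 Ω
Lowest = 2770 × (1 − 1/100) = 2742.3 Ω.

2742.3 Ω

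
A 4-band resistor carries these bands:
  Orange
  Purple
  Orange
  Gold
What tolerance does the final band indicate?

±5%

The last band, gold, is the tolerance band.
Gold corresponds to ±5%.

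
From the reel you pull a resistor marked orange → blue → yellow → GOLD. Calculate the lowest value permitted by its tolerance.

Orange → 3 (first significant figure)
Blue → 6 (second significant figure)
Yellow → ×10^4 multiplier
Gold → ±5% tolerance
36 × 10000 = 360000 Ω
Lowest = 360000 × (1 − 5/100) = 342000 Ω.

342000 Ω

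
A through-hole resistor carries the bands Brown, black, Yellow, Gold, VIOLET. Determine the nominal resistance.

10.4 Ω

Brown → 1 (first significant figure)
Black → 0 (second significant figure)
Yellow → 4 (third significant figure)
Gold → ×0.1 multiplier
104 × 0.1 = 10.4 Ω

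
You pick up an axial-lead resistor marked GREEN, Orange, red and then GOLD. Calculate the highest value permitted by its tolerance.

Green → 5 (first significant figure)
Orange → 3 (second significant figure)
Red → ×10^2 multiplier
Gold → ±5% tolerance
53 × 100 = 5300 Ω
Highest = 5300 × (1 + 5/100) = 5565 Ω.

5565 Ω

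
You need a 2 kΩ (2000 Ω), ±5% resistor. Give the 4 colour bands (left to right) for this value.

2000 Ω = 20 × 10^2.
2 → red
0 → black
Multiplier 10^2 → red.
±5% tolerance → gold.

red, black, red, gold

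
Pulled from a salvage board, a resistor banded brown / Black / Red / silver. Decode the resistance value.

1000 Ω

Brown → 1 (first significant figure)
Black → 0 (second significant figure)
Red → ×10^2 multiplier
10 × 100 = 1000 Ω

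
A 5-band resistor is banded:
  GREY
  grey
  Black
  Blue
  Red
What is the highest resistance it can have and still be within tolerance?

Grey → 8 (first significant figure)
Grey → 8 (second significant figure)
Black → 0 (third significant figure)
Blue → ×10^6 multiplier
Red → ±2% tolerance
880 × 1000000 = 880000000 Ω
Highest = 880000000 × (1 + 2/100) = 897600000 Ω.

897600000 Ω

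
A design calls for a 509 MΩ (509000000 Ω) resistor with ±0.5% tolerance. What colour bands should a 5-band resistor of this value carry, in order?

509000000 Ω = 509 × 10^6.
5 → green
0 → black
9 → white
Multiplier 10^6 → blue.
±0.5% tolerance → green.

green, black, white, blue, green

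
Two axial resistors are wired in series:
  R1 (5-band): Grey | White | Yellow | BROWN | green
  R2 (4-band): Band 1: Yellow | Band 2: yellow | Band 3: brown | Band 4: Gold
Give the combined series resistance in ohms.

9380 Ω

R1: grey, white, yellow → 894; brown ×10 → 8940 Ω.
R2: yellow, yellow → 44; brown ×10 → 440 Ω.
Series: 8940 + 440 = 9380 Ω.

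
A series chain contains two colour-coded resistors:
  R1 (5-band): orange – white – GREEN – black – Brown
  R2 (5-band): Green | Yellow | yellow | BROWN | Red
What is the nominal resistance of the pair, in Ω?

R1: orange, white, green → 395; black ×1 → 395 Ω.
R2: green, yellow, yellow → 544; brown ×10 → 5440 Ω.
Series: 395 + 5440 = 5835 Ω.

5835 Ω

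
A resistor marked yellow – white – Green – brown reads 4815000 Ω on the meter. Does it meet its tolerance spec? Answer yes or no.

no

Yellow → 4 (first significant figure)
White → 9 (second significant figure)
Green → ×10^5 multiplier
Brown → ±1% tolerance
49 × 100000 = 4900000 Ω
Allowed range: 4851000 Ω to 4949000 Ω.
4815000 Ω lies outside that range.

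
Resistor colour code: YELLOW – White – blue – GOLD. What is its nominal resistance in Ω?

49000000 Ω

Yellow → 4 (first significant figure)
White → 9 (second significant figure)
Blue → ×10^6 multiplier
49 × 1000000 = 49000000 Ω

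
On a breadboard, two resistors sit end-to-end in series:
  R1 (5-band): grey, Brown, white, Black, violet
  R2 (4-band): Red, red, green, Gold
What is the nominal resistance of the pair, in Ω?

R1: grey, brown, white → 819; black ×1 → 819 Ω.
R2: red, red → 22; green ×10^5 → 2200000 Ω.
Series: 819 + 2200000 = 2200819 Ω.

2200819 Ω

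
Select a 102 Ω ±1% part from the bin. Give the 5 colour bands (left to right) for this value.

brown, black, red, black, brown

102 Ω = 102 × 10^0.
1 → brown
0 → black
2 → red
Multiplier 10^0 → black.
±1% tolerance → brown.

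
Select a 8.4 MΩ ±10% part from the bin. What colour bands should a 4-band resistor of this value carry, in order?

grey, yellow, green, silver

8400000 Ω = 84 × 10^5.
8 → grey
4 → yellow
Multiplier 10^5 → green.
±10% tolerance → silver.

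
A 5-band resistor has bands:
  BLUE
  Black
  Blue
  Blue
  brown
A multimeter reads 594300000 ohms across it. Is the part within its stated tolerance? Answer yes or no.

no

Blue → 6 (first significant figure)
Black → 0 (second significant figure)
Blue → 6 (third significant figure)
Blue → ×10^6 multiplier
Brown → ±1% tolerance
606 × 1000000 = 606000000 Ω
Allowed range: 599940000 Ω to 612060000 Ω.
594300000 ohms lies outside that range.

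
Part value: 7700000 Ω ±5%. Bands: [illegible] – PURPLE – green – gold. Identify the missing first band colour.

violet

7700000 Ω = 77 × 10^5.
The first band gives digit 7 of the significand, and 7 is violet.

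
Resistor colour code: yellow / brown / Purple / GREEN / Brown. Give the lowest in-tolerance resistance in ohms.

Yellow → 4 (first significant figure)
Brown → 1 (second significant figure)
Violet → 7 (third significant figure)
Green → ×10^5 multiplier
Brown → ±1% tolerance
417 × 100000 = 41700000 Ω
Lowest = 41700000 × (1 − 1/100) = 41283000 Ω.

41283000 Ω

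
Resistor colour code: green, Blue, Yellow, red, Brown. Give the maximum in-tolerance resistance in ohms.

Green → 5 (first significant figure)
Blue → 6 (second significant figure)
Yellow → 4 (third significant figure)
Red → ×10^2 multiplier
Brown → ±1% tolerance
564 × 100 = 56400 Ω
Maximum = 56400 × (1 + 1/100) = 56964 Ω.

56964 Ω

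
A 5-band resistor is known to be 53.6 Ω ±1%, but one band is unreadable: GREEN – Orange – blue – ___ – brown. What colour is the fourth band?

gold

53.6 Ω = 536 × 10^-1.
The fourth band is the multiplier, 10^-1, which is gold.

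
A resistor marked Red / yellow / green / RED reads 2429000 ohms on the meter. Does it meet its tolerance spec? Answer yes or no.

Red → 2 (first significant figure)
Yellow → 4 (second significant figure)
Green → ×10^5 multiplier
Red → ±2% tolerance
24 × 100000 = 2400000 Ω
Allowed range: 2352000 Ω to 2448000 Ω.
2429000 ohms lies inside that range.

yes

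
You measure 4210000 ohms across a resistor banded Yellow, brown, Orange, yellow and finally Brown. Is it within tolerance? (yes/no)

no

Yellow → 4 (first significant figure)
Brown → 1 (second significant figure)
Orange → 3 (third significant figure)
Yellow → ×10^4 multiplier
Brown → ±1% tolerance
413 × 10000 = 4130000 Ω
Allowed range: 4088700 Ω to 4171300 Ω.
4210000 ohms lies outside that range.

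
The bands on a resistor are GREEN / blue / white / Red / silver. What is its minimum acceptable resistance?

51210 Ω

Green → 5 (first significant figure)
Blue → 6 (second significant figure)
White → 9 (third significant figure)
Red → ×10^2 multiplier
Silver → ±10% tolerance
569 × 100 = 56900 Ω
Minimum = 56900 × (1 − 10/100) = 51210 Ω.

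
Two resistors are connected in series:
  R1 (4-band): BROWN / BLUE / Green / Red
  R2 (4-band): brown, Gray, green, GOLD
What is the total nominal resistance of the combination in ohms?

3400000 Ω

R1: brown, blue → 16; green ×10^5 → 1600000 Ω.
R2: brown, grey → 18; green ×10^5 → 1800000 Ω.
Series: 1600000 + 1800000 = 3400000 Ω.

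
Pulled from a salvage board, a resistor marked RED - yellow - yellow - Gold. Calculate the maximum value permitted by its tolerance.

252000 Ω

Red → 2 (first significant figure)
Yellow → 4 (second significant figure)
Yellow → ×10^4 multiplier
Gold → ±5% tolerance
24 × 10000 = 240000 Ω
Maximum = 240000 × (1 + 5/100) = 252000 Ω.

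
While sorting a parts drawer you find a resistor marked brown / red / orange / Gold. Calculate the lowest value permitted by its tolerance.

Brown → 1 (first significant figure)
Red → 2 (second significant figure)
Orange → ×10^3 multiplier
Gold → ±5% tolerance
12 × 1000 = 12000 Ω
Lowest = 12000 × (1 − 5/100) = 11400 Ω.

11400 Ω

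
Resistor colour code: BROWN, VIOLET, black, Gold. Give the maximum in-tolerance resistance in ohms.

17.85 Ω

Brown → 1 (first significant figure)
Violet → 7 (second significant figure)
Black → ×1 multiplier
Gold → ±5% tolerance
17 × 1 = 17 Ω
Maximum = 17 × (1 + 5/100) = 17.85 Ω.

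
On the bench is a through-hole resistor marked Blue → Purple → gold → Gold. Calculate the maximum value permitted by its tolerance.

Blue → 6 (first significant figure)
Violet → 7 (second significant figure)
Gold → ×0.1 multiplier
Gold → ±5% tolerance
67 × 0.1 = 6.7 Ω
Maximum = 6.7 × (1 + 5/100) = 7.035 Ω.

7.035 Ω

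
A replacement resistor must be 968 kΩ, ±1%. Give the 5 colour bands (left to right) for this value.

968000 Ω = 968 × 10^3.
9 → white
6 → blue
8 → grey
Multiplier 10^3 → orange.
±1% tolerance → brown.

white, blue, grey, orange, brown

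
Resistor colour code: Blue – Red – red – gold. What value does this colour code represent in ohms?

Blue → 6 (first significant figure)
Red → 2 (second significant figure)
Red → ×10^2 multiplier
62 × 100 = 6200 Ω

6200 Ω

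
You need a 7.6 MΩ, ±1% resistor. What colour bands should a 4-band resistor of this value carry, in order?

violet, blue, green, brown

7600000 Ω = 76 × 10^5.
7 → violet
6 → blue
Multiplier 10^5 → green.
±1% tolerance → brown.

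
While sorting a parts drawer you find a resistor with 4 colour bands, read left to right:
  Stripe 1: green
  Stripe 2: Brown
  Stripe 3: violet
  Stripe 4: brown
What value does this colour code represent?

Green → 5 (first significant figure)
Brown → 1 (second significant figure)
Violet → ×10^7 multiplier
51 × 10000000 = 510000000 Ω

510000000 Ω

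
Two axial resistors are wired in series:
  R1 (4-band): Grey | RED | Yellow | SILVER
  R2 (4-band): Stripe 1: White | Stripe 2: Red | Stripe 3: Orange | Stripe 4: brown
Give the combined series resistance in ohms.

912000 Ω

R1: grey, red → 82; yellow ×10^4 → 820000 Ω.
R2: white, red → 92; orange ×10^3 → 92000 Ω.
Series: 820000 + 92000 = 912000 Ω.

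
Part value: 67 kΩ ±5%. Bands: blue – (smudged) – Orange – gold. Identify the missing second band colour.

67000 Ω = 67 × 10^3.
The second band gives digit 7 of the significand, and 7 is violet.

violet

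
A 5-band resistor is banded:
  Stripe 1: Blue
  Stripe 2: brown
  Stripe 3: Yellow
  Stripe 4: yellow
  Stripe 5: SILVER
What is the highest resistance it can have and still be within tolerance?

Blue → 6 (first significant figure)
Brown → 1 (second significant figure)
Yellow → 4 (third significant figure)
Yellow → ×10^4 multiplier
Silver → ±10% tolerance
614 × 10000 = 6140000 Ω
Highest = 6140000 × (1 + 10/100) = 6754000 Ω.

6754000 Ω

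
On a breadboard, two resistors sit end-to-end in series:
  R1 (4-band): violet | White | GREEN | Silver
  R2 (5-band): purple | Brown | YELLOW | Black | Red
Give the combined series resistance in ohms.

R1: violet, white → 79; green ×10^5 → 7900000 Ω.
R2: violet, brown, yellow → 714; black ×1 → 714 Ω.
Series: 7900000 + 714 = 7900714 Ω.

7900714 Ω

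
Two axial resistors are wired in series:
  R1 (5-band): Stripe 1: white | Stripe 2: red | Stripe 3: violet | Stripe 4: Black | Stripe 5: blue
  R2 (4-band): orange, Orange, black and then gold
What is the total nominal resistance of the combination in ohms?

960 Ω

R1: white, red, violet → 927; black ×1 → 927 Ω.
R2: orange, orange → 33; black ×1 → 33 Ω.
Series: 927 + 33 = 960 Ω.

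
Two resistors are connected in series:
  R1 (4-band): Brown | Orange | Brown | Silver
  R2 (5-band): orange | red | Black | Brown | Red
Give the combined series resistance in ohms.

3330 Ω

R1: brown, orange → 13; brown ×10 → 130 Ω.
R2: orange, red, black → 320; brown ×10 → 3200 Ω.
Series: 130 + 3200 = 3330 Ω.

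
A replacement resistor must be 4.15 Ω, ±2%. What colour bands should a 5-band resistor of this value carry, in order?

4.15 Ω = 415 × 10^-2.
4 → yellow
1 → brown
5 → green
Multiplier 10^-2 → silver.
±2% tolerance → red.

yellow, brown, green, silver, red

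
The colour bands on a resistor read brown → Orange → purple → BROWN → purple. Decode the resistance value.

1370 Ω

Brown → 1 (first significant figure)
Orange → 3 (second significant figure)
Violet → 7 (third significant figure)
Brown → ×10 multiplier
137 × 10 = 1370 Ω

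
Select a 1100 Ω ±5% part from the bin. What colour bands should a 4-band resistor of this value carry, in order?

brown, brown, red, gold

1100 Ω = 11 × 10^2.
1 → brown
1 → brown
Multiplier 10^2 → red.
±5% tolerance → gold.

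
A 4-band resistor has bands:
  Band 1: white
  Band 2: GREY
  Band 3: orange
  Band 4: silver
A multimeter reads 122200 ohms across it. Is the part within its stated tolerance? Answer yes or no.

White → 9 (first significant figure)
Grey → 8 (second significant figure)
Orange → ×10^3 multiplier
Silver → ±10% tolerance
98 × 1000 = 98000 Ω
Allowed range: 88200 Ω to 107800 Ω.
122200 ohms lies outside that range.

no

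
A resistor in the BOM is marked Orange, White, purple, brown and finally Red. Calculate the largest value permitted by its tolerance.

Orange → 3 (first significant figure)
White → 9 (second significant figure)
Violet → 7 (third significant figure)
Brown → ×10 multiplier
Red → ±2% tolerance
397 × 10 = 3970 Ω
Largest = 3970 × (1 + 2/100) = 4049.4 Ω.

4049.4 Ω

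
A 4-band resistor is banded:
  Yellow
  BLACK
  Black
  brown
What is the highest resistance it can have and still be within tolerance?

40.4 Ω

Yellow → 4 (first significant figure)
Black → 0 (second significant figure)
Black → ×1 multiplier
Brown → ±1% tolerance
40 × 1 = 40 Ω
Highest = 40 × (1 + 1/100) = 40.4 Ω.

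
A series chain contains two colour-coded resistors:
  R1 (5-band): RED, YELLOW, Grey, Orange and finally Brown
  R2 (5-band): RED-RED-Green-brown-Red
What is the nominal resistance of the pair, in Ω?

250250 Ω

R1: red, yellow, grey → 248; orange ×10^3 → 248000 Ω.
R2: red, red, green → 225; brown ×10 → 2250 Ω.
Series: 248000 + 2250 = 250250 Ω.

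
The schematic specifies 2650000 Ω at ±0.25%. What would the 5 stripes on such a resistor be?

red, blue, green, yellow, blue

2650000 Ω = 265 × 10^4.
2 → red
6 → blue
5 → green
Multiplier 10^4 → yellow.
±0.25% tolerance → blue.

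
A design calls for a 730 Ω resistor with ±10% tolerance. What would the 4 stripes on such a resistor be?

violet, orange, brown, silver

730 Ω = 73 × 10^1.
7 → violet
3 → orange
Multiplier 10^1 → brown.
±10% tolerance → silver.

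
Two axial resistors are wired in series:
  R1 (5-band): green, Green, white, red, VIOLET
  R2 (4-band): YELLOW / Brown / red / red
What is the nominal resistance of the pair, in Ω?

60000 Ω

R1: green, green, white → 559; red ×10^2 → 55900 Ω.
R2: yellow, brown → 41; red ×10^2 → 4100 Ω.
Series: 55900 + 4100 = 60000 Ω.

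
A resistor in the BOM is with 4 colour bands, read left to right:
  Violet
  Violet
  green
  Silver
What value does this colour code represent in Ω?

Violet → 7 (first significant figure)
Violet → 7 (second significant figure)
Green → ×10^5 multiplier
77 × 100000 = 7700000 Ω

7700000 Ω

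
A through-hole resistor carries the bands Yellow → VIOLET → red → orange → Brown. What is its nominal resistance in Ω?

472000 Ω

Yellow → 4 (first significant figure)
Violet → 7 (second significant figure)
Red → 2 (third significant figure)
Orange → ×10^3 multiplier
472 × 1000 = 472000 Ω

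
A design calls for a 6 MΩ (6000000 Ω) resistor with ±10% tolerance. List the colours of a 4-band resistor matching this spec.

blue, black, green, silver

6000000 Ω = 60 × 10^5.
6 → blue
0 → black
Multiplier 10^5 → green.
±10% tolerance → silver.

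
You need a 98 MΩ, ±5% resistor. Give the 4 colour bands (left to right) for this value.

98000000 Ω = 98 × 10^6.
9 → white
8 → grey
Multiplier 10^6 → blue.
±5% tolerance → gold.

white, grey, blue, gold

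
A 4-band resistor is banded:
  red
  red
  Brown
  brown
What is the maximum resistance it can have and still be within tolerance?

222.2 Ω

Red → 2 (first significant figure)
Red → 2 (second significant figure)
Brown → ×10 multiplier
Brown → ±1% tolerance
22 × 10 = 220 Ω
Maximum = 220 × (1 + 1/100) = 222.2 Ω.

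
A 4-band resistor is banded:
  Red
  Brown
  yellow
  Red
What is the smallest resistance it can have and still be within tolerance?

205800 Ω

Red → 2 (first significant figure)
Brown → 1 (second significant figure)
Yellow → ×10^4 multiplier
Red → ±2% tolerance
21 × 10000 = 210000 Ω
Smallest = 210000 × (1 − 2/100) = 205800 Ω.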